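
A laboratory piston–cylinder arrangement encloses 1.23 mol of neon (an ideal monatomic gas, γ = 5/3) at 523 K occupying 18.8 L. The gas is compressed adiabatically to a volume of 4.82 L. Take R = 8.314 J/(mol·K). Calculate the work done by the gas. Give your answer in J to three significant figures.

Adiabatic: TV^(γ−1) = const with γ = 5/3.
T₂ = T₁ (V₁/V₂)^(γ−1) = 523 × (18.8/4.82)^0.667 = 523 × 2.478 = 1296 K.
W_by = nCᵥ(T₁ − T₂) = (1.23)(12.47)(523 − 1296) = -11856 J.

W ≈ -11900 J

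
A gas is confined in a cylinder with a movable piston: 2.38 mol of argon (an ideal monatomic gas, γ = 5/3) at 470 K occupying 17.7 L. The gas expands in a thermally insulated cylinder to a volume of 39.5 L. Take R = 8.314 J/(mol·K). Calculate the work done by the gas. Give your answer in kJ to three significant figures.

W ≈ 5.78 kJ

Adiabatic: TV^(γ−1) = const with γ = 5/3.
T₂ = T₁ (V₁/V₂)^(γ−1) = 470 × (17.7/39.5)^0.667 = 470 × 0.5856 = 275.2 K.
W_by = nCᵥ(T₁ − T₂) = (2.38)(12.47)(470 − 275.2) = 5781 J.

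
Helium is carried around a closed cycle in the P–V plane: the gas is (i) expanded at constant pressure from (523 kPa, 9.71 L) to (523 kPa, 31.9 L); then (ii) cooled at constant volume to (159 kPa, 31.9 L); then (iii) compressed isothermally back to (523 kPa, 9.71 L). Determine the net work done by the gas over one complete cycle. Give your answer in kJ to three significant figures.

W_net ≈ 5.57 kJ

Leg (i): W = PΔV = (523)(31.9 − 9.71) = 11605 J.
Leg (ii): W = 0.
Leg (iii): W = PᵢVᵢ ln(V_f/Vᵢ) = (5072) ln(9.71/31.9) = -6033 J.
W_net = 11605 − 6033 = 5572 J.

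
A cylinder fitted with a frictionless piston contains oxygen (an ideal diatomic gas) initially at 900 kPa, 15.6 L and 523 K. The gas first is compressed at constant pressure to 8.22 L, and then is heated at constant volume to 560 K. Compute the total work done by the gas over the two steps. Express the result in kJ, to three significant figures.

W_total ≈ -6.64 kJ

Step 1 (isobaric): W = PΔV = (900 kPa)(8.22 − 15.6 L) = -6642 J.
Step 2 (isochoric): W = 0 (constant volume).
W_total = -6642 + 0 = -6642 J.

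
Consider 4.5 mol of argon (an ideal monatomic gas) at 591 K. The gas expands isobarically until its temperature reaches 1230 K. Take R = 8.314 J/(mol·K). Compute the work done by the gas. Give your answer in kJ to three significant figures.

Isobaric: W = P ΔV = nR ΔT.
W = (4.5)(8.314)(1230 − 591) = 23907 J.

W ≈ 23.9 kJ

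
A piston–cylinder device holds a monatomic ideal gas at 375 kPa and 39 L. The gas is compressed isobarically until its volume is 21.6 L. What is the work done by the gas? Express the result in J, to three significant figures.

Isobaric: W = P ΔV.
W = (375 kPa)(21.6 − 39 L) = (375)(-17.4) = -6525 J.

W ≈ -6520 J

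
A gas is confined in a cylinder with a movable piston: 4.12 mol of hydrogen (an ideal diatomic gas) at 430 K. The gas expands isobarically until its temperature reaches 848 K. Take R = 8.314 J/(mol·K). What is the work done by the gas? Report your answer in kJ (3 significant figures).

W ≈ 14.3 kJ

Isobaric: W = P ΔV = nR ΔT.
W = (4.12)(8.314)(848 − 430) = 14318 J.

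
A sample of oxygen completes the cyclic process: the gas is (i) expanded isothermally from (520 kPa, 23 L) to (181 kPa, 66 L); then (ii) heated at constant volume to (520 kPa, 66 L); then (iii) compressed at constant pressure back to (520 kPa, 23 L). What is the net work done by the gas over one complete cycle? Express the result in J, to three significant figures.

W_net ≈ -9750 J

Leg (i): W = PᵢVᵢ ln(V_f/Vᵢ) = (11960) ln(66/23) = 12608 J.
Leg (ii): W = 0.
Leg (iii): W = PΔV = (520)(23 − 66) = -22360 J.
W_net = 12608 − 22360 = -9752 J.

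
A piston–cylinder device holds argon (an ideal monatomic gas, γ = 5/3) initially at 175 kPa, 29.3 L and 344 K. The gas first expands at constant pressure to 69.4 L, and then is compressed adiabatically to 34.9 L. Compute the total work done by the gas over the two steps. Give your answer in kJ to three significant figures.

Step 1 (isobaric): W = PΔV = (175 kPa)(69.4 − 29.3 L) = 7018 J.
After step 1: P = 175 kPa, V = 69.4 L, T = 814.8 K.
Step 2 (adiabatic): W = (P₁V₁ − P₂V₂)/(γ−1) = (12145 − 19205)/0.667 = -10590 J.
W_total = 7018 − 10590 = -3573 J.

W_total ≈ -3.57 kJ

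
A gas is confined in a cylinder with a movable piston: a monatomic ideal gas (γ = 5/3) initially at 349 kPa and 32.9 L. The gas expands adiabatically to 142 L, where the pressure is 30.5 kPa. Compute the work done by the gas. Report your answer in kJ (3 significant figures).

W ≈ 10.7 kJ

Adiabatic: W = (P₁V₁ − P₂V₂)/(γ − 1) with γ = 5/3.
P₁V₁ = 11482 J, P₂V₂ = 4331 J.
W = (11482 − 4331) / 0.6667 = 10727 J.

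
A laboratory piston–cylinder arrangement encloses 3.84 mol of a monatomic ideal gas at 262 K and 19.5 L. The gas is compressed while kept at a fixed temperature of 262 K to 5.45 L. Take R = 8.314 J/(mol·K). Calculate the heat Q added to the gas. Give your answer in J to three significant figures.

Q ≈ -10700 J

Isothermal ⇒ ΔU = 0, so Q = W = nRT ln(V₂/V₁).
Q = (3.84)(8.314)(262) ln(5.45/19.5) = 8365 × -1.275 = -10663 J.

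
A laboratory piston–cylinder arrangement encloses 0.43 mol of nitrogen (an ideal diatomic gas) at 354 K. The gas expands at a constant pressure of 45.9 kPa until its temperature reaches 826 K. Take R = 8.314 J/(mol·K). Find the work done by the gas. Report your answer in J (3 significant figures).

Isobaric: W = P ΔV = nR ΔT.
W = (0.43)(8.314)(826 − 354) = 1687 J.

W ≈ 1690 J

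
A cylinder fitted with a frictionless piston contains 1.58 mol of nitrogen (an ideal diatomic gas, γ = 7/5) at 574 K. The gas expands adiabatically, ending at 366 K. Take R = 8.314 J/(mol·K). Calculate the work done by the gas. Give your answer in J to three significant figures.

Adiabatic ⇒ Q = 0, so W_by = −ΔU = nCᵥ(T₁ − T₂).
Cᵥ = 5R/2 = 20.79 J/(mol·K).
W = (1.58)(20.79)(574 − 366) = 6831 J.

W ≈ 6830 J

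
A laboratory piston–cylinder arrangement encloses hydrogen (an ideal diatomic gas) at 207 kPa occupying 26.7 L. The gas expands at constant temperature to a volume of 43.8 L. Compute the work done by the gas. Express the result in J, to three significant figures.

Isothermal: W = nRT ln(V₂/V₁) = P₁V₁ ln(V₂/V₁).
P₁V₁ = (207 kPa)(26.7 L) = 5527 J.
W = 5527 × ln(43.8/26.7) = 5527 × 0.495
W_by_gas = 2736 J.

W ≈ 2740 J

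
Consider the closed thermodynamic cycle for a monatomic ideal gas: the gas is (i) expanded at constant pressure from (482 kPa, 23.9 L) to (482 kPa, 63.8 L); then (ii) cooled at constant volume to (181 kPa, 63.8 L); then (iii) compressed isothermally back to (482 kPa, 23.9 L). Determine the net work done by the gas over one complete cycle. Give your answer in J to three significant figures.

Leg (i): W = PΔV = (482)(63.8 − 23.9) = 19232 J.
Leg (ii): W = 0.
Leg (iii): W = PᵢVᵢ ln(V_f/Vᵢ) = (11548) ln(23.9/63.8) = -11338 J.
W_net = 19232 − 11338 = 7893 J.

W_net ≈ 7890 J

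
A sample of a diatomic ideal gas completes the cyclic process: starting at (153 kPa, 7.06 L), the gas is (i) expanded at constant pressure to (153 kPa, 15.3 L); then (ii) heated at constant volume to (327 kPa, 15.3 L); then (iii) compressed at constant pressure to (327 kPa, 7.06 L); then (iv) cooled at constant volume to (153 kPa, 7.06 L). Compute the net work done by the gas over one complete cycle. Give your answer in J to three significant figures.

Constant-volume legs do no work.
W(i) = (153)(15.3 − 7.06) = 1261 J; W(iii) = (327)(7.06 − 15.3) = -2694 J.
W_net = 1261 − 2694 = -1434 J (the counter-clockwise enclosed area).

W_net ≈ -1430 J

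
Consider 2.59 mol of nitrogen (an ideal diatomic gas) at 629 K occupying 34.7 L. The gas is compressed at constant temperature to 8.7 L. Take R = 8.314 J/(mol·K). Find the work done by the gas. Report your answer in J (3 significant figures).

Isothermal: W = nRT ln(V₂/V₁).
W = (2.59)(8.314)(629) × ln(8.7/34.7)
  = 13544 × -1.383
W_by_gas = -18738 J.

W ≈ -18700 J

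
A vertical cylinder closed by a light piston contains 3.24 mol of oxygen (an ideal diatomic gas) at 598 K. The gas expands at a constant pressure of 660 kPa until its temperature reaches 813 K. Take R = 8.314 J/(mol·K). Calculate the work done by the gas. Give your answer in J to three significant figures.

Isobaric: W = P ΔV = nR ΔT.
W = (3.24)(8.314)(813 − 598) = 5792 J.

W ≈ 5790 J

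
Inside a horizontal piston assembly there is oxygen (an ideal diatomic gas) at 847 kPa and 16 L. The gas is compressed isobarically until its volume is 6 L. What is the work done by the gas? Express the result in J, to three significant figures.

W ≈ -8470 J

Isobaric: W = P ΔV.
W = (847 kPa)(6 − 16 L) = (847)(-10) = -8470 J.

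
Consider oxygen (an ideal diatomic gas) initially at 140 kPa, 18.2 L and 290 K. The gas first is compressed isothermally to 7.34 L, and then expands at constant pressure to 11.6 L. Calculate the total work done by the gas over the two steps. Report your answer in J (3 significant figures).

Step 1 (isothermal): W = P₁V₁ ln(V₂/V₁) = (2548) ln(7.34/18.2) = -2314 J.
After step 1: P = 347.1 kPa, V = 7.34 L, T = 290 K.
Step 2 (isobaric): W = PΔV = (347.1 kPa)(11.6 − 7.34 L) = 1479 J.
W_total = -2314 + 1479 = -835 J.

W_total ≈ -835 J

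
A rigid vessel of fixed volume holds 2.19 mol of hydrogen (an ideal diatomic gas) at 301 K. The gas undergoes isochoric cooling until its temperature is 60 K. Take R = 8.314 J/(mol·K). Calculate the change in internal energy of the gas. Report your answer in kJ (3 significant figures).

ΔU ≈ -11.0 kJ

Constant volume ⇒ W = 0, so Q = ΔU = nCᵥΔT with Cᵥ = 5R/2 = 20.79 J/(mol·K).
ΔU = (2.19)(20.79)(60 − 301) = -10970 J.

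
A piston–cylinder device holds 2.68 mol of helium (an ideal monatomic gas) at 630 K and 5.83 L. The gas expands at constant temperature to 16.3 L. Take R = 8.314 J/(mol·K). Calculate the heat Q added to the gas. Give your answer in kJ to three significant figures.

Q ≈ 14.4 kJ

Isothermal ⇒ ΔU = 0, so Q = W = nRT ln(V₂/V₁).
Q = (2.68)(8.314)(630) ln(16.3/5.83) = 14037 × 1.028 = 14432 J.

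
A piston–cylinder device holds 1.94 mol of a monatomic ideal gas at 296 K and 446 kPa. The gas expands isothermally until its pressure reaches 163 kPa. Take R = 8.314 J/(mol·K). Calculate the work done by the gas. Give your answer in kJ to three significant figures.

W ≈ 4.81 kJ

Isothermal process: W = nRT ln(V₂/V₁) = nRT ln(P₁/P₂).
W = (1.94)(8.314)(296) × ln(446/163)
  = 4774 × ln(2.736) = 4774 × 1.007
W_by_gas = 4806 J.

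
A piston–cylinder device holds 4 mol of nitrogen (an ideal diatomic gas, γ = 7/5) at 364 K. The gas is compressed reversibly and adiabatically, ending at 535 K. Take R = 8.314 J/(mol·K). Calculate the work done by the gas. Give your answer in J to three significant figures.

Adiabatic ⇒ Q = 0, so W_by = −ΔU = nCᵥ(T₁ − T₂).
Cᵥ = 5R/2 = 20.79 J/(mol·K).
W = (4)(20.79)(364 − 535) = -14217 J.

W ≈ -14200 J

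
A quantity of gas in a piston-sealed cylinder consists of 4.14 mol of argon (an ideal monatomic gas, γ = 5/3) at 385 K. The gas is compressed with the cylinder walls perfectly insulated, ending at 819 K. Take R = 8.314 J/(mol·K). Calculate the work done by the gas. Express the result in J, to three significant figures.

Adiabatic ⇒ Q = 0, so W_by = −ΔU = nCᵥ(T₁ − T₂).
Cᵥ = 3R/2 = 12.47 J/(mol·K).
W = (4.14)(12.47)(385 − 819) = -22407 J.

W ≈ -22400 J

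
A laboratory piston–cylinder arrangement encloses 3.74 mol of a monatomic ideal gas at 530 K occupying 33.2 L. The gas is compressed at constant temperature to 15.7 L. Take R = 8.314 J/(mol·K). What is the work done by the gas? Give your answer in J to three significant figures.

Isothermal: W = nRT ln(V₂/V₁).
W = (3.74)(8.314)(530) × ln(15.7/33.2)
  = 16480 × -0.7489
W_by_gas = -12342 J.

W ≈ -12300 J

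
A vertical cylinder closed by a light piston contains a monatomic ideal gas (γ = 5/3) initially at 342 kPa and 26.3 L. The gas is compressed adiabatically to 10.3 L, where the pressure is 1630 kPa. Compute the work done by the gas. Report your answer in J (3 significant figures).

Adiabatic: W = (P₁V₁ − P₂V₂)/(γ − 1) with γ = 5/3.
P₁V₁ = 8995 J, P₂V₂ = 16789 J.
W = (8995 − 16789) / 0.6667 = -11692 J.

W ≈ -11700 J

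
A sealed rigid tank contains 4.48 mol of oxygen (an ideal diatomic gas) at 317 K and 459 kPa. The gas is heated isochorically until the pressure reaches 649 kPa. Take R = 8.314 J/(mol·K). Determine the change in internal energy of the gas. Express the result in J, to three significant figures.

Constant volume ⇒ W = 0, so Q = ΔU = nCᵥΔT with Cᵥ = 5R/2 = 20.79 J/(mol·K).
At constant V, T₂/T₁ = P₂/P₁ ⇒ ΔT = T₁(P₂/P₁ − 1) = 317·(649/459 − 1) = 131.2 K.
ΔU = (4.48)(20.79)(131.2) = 12219 J.

ΔU ≈ 12200 J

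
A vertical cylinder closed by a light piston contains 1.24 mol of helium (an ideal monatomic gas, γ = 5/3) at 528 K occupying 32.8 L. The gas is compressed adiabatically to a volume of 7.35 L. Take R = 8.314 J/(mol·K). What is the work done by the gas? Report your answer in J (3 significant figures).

Adiabatic: TV^(γ−1) = const with γ = 5/3.
T₂ = T₁ (V₁/V₂)^(γ−1) = 528 × (32.8/7.35)^0.667 = 528 × 2.711 = 1431 K.
W_by = nCᵥ(T₁ − T₂) = (1.24)(12.47)(528 − 1431) = -13967 J.

W ≈ -14000 J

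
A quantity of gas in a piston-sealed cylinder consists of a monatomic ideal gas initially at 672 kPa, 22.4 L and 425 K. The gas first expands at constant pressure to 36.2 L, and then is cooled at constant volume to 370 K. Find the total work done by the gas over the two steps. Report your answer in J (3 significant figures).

Step 1 (isobaric): W = PΔV = (672 kPa)(36.2 − 22.4 L) = 9274 J.
Step 2 (isochoric): W = 0 (constant volume).
W_total = 9274 + 0 = 9274 J.

W_total ≈ 9270 J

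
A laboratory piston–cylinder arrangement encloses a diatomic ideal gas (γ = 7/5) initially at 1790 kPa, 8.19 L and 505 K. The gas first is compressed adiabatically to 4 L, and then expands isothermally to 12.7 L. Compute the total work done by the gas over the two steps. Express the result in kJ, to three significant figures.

Step 1 (adiabatic): W = (P₁V₁ − P₂V₂)/(γ−1) = (14660 − 19527)/0.4 = -12166 J.
After step 1: P = 4882 kPa, V = 4 L, T = 672.6 K.
Step 2 (isothermal): W = P₁V₁ ln(V₂/V₁) = (19527) ln(12.7/4) = 22559 J.
W_total = -12166 + 22559 = 10393 J.

W_total ≈ 10.4 kJ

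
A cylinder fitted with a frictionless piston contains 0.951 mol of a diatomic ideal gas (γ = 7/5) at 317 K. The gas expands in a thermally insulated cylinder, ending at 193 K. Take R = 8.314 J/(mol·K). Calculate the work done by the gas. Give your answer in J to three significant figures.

Adiabatic ⇒ Q = 0, so W_by = −ΔU = nCᵥ(T₁ − T₂).
Cᵥ = 5R/2 = 20.79 J/(mol·K).
W = (0.951)(20.79)(317 − 193) = 2451 J.

W ≈ 2450 J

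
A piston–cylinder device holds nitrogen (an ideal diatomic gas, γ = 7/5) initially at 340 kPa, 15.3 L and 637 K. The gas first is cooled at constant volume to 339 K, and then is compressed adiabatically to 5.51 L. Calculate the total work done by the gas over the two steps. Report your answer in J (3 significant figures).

Step 1 (isochoric): W = 0 (constant volume).
After step 1: P = 180.9 kPa (V unchanged).
Step 2 (adiabatic): W = (P₁V₁ − P₂V₂)/(γ−1) = (2768 − 4165)/0.4 = -3492 J.
W_total = 0 − 3492 = -3492 J.

W_total ≈ -3490 J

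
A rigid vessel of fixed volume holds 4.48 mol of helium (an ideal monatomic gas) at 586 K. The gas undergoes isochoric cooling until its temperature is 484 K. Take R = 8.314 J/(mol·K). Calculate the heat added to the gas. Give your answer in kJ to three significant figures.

Constant volume ⇒ W = 0, so Q = ΔU = nCᵥΔT with Cᵥ = 3R/2 = 12.47 J/(mol·K).
ΔU = (4.48)(12.47)(484 − 586) = -5699 J.

Q ≈ -5.70 kJ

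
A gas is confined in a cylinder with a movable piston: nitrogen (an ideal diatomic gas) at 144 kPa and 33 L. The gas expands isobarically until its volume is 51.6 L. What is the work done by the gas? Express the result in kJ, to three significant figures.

W ≈ 2.68 kJ

Isobaric: W = P ΔV.
W = (144 kPa)(51.6 − 33 L) = (144)(18.6) = 2678 J.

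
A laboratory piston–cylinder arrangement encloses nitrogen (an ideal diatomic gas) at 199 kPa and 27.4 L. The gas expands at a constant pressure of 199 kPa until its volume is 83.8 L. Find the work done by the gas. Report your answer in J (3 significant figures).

Isobaric: W = P ΔV.
W = (199 kPa)(83.8 − 27.4 L) = (199)(56.4) = 11224 J.

W ≈ 11200 J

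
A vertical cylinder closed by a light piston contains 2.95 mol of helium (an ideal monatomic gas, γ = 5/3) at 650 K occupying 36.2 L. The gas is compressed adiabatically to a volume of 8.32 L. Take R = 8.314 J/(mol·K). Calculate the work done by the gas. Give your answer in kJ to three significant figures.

Adiabatic: TV^(γ−1) = const with γ = 5/3.
T₂ = T₁ (V₁/V₂)^(γ−1) = 650 × (36.2/8.32)^0.667 = 650 × 2.665 = 1732 K.
W_by = nCᵥ(T₁ − T₂) = (2.95)(12.47)(650 − 1732) = -39819 J.

W ≈ -39.8 kJ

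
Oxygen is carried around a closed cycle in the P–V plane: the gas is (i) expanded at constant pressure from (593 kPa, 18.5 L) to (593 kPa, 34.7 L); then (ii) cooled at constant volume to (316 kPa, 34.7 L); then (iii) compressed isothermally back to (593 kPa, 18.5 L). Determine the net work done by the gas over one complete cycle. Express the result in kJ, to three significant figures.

W_net ≈ 2.71 kJ

Leg (i): W = PΔV = (593)(34.7 − 18.5) = 9607 J.
Leg (ii): W = 0.
Leg (iii): W = PᵢVᵢ ln(V_f/Vᵢ) = (10965) ln(18.5/34.7) = -6897 J.
W_net = 9607 − 6897 = 2710 J.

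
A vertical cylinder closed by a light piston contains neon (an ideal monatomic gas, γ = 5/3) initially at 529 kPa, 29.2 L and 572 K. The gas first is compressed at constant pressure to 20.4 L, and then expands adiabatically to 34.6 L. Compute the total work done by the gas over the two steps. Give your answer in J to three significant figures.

W_total ≈ 150 J

Step 1 (isobaric): W = PΔV = (529 kPa)(20.4 − 29.2 L) = -4655 J.
After step 1: P = 529 kPa, V = 20.4 L, T = 399.6 K.
Step 2 (adiabatic): W = (P₁V₁ − P₂V₂)/(γ−1) = (10792 − 7588)/0.667 = 4806 J.
W_total = -4655 + 4806 = 150.3 J.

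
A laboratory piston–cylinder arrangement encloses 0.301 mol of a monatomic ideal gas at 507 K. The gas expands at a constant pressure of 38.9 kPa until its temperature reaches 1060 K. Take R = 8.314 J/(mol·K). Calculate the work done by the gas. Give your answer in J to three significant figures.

W ≈ 1380 J

Isobaric: W = P ΔV = nR ΔT.
W = (0.301)(8.314)(1060 − 507) = 1384 J.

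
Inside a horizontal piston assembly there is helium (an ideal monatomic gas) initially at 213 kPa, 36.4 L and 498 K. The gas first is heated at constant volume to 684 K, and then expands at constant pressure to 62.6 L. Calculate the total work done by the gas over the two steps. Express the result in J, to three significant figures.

Step 1 (isochoric): W = 0 (constant volume).
After step 1: P = 292.6 kPa (V unchanged).
Step 2 (isobaric): W = PΔV = (292.6 kPa)(62.6 − 36.4 L) = 7665 J.
W_total = 0 + 7665 = 7665 J.

W_total ≈ 7660 J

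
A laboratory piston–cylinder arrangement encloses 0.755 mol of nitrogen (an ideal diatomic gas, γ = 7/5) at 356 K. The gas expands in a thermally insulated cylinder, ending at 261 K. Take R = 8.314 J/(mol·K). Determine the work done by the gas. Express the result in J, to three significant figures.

Adiabatic ⇒ Q = 0, so W_by = −ΔU = nCᵥ(T₁ − T₂).
Cᵥ = 5R/2 = 20.79 J/(mol·K).
W = (0.755)(20.79)(356 − 261) = 1491 J.

W ≈ 1490 J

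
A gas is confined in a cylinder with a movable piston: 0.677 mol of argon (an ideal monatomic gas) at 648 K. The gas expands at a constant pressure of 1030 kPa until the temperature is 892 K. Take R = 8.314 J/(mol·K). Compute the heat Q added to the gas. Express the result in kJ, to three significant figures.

Isobaric: W = nRΔT = (0.677)(8.314)(244) = 1373 J.
ΔU = nCᵥΔT with Cᵥ = 3R/2: ΔU = (0.677)(12.47)(244) = 2060 J.
Q = ΔU + W = 2060 + 1373 = 3433 J.

Q ≈ 3.43 kJ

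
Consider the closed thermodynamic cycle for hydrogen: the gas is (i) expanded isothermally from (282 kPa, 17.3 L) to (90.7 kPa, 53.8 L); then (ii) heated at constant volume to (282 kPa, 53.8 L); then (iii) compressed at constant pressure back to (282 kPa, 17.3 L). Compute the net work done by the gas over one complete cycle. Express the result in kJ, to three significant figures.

W_net ≈ -4.76 kJ

Leg (i): W = PᵢVᵢ ln(V_f/Vᵢ) = (4879) ln(53.8/17.3) = 5535 J.
Leg (ii): W = 0.
Leg (iii): W = PΔV = (282)(17.3 − 53.8) = -10293 J.
W_net = 5535 − 10293 = -4758 J.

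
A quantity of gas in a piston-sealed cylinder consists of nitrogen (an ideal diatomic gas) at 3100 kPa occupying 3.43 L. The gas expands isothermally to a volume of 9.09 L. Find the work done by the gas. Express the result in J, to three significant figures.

Isothermal: W = nRT ln(V₂/V₁) = P₁V₁ ln(V₂/V₁).
P₁V₁ = (3100 kPa)(3.43 L) = 10633 J.
W = 10633 × ln(9.09/3.43) = 10633 × 0.9746
W_by_gas = 10363 J.

W ≈ 10400 J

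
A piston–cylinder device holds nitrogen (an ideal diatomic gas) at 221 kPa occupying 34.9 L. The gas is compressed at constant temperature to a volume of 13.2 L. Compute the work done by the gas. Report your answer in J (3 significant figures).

W ≈ -7500 J

Isothermal: W = nRT ln(V₂/V₁) = P₁V₁ ln(V₂/V₁).
P₁V₁ = (221 kPa)(34.9 L) = 7713 J.
W = 7713 × ln(13.2/34.9) = 7713 × -0.9723
W_by_gas = -7499 J.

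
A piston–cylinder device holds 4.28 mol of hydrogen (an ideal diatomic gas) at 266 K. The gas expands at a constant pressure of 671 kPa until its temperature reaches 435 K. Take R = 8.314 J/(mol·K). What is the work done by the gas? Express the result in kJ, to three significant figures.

Isobaric: W = P ΔV = nR ΔT.
W = (4.28)(8.314)(435 − 266) = 6014 J.

W ≈ 6.01 kJ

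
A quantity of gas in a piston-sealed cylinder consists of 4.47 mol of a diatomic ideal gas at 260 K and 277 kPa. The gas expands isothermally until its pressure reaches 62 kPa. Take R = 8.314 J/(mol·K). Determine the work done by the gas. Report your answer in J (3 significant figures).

W ≈ 14500 J

Isothermal process: W = nRT ln(V₂/V₁) = nRT ln(P₁/P₂).
W = (4.47)(8.314)(260) × ln(277/62)
  = 9663 × ln(4.468) = 9663 × 1.497
W_by_gas = 14464 J.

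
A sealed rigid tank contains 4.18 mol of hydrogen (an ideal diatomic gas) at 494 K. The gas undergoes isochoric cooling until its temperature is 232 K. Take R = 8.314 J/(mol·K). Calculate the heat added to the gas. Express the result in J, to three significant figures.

Q ≈ -22800 J

Constant volume ⇒ W = 0, so Q = ΔU = nCᵥΔT with Cᵥ = 5R/2 = 20.79 J/(mol·K).
ΔU = (4.18)(20.79)(232 − 494) = -22763 J.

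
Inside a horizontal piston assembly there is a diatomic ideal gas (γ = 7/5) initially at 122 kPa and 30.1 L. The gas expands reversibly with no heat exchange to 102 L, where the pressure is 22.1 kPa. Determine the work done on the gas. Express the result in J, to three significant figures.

Adiabatic: W = (P₁V₁ − P₂V₂)/(γ − 1) with γ = 7/5.
P₁V₁ = 3672 J, P₂V₂ = 2254 J.
W = (3672 − 2254) / 0.4 = 3545 J.
Work on gas = −W_by = -3545 J.

W ≈ -3550 J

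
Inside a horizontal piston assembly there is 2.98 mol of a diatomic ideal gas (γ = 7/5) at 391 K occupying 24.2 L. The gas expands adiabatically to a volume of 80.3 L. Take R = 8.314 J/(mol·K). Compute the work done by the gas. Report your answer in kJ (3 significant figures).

Adiabatic: TV^(γ−1) = const with γ = 7/5.
T₂ = T₁ (V₁/V₂)^(γ−1) = 391 × (24.2/80.3)^0.4 = 391 × 0.6189 = 242 K.
W_by = nCᵥ(T₁ − T₂) = (2.98)(20.79)(391 − 242) = 9229 J.

W ≈ 9.23 kJ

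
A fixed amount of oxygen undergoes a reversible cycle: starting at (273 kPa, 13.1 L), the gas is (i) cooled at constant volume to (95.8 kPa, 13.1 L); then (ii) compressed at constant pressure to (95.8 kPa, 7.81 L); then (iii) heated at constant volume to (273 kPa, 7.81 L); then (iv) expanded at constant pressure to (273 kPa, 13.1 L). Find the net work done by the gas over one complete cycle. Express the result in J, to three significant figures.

W_net ≈ 937 J

Constant-volume legs do no work.
W(ii) = (95.8)(7.81 − 13.1) = -506.8 J; W(iv) = (273)(13.1 − 7.81) = 1444 J.
W_net = -506.8 + 1444 = 937.4 J (the clockwise enclosed area).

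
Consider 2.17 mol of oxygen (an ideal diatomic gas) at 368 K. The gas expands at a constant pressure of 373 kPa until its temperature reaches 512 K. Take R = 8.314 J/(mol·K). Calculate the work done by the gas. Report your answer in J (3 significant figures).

Isobaric: W = P ΔV = nR ΔT.
W = (2.17)(8.314)(512 − 368) = 2598 J.

W ≈ 2600 J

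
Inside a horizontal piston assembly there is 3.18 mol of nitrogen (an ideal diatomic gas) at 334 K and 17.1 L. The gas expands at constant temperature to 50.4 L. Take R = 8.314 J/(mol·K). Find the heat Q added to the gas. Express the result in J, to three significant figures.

Q ≈ 9540 J

Isothermal ⇒ ΔU = 0, so Q = W = nRT ln(V₂/V₁).
Q = (3.18)(8.314)(334) ln(50.4/17.1) = 8830 × 1.081 = 9545 J.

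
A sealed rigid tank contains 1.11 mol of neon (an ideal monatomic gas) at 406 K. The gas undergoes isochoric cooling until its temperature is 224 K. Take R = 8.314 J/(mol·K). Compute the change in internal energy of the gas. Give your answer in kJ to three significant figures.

ΔU ≈ -2.52 kJ

Constant volume ⇒ W = 0, so Q = ΔU = nCᵥΔT with Cᵥ = 3R/2 = 12.47 J/(mol·K).
ΔU = (1.11)(12.47)(224 − 406) = -2519 J.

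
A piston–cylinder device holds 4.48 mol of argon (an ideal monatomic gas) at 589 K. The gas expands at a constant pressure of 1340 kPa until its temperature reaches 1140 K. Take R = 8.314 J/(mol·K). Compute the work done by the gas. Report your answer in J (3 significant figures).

W ≈ 20500 J

Isobaric: W = P ΔV = nR ΔT.
W = (4.48)(8.314)(1140 − 589) = 20523 J.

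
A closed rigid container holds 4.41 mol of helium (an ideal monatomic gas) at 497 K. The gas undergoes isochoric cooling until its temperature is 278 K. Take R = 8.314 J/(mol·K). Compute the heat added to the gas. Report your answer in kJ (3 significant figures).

Constant volume ⇒ W = 0, so Q = ΔU = nCᵥΔT with Cᵥ = 3R/2 = 12.47 J/(mol·K).
ΔU = (4.41)(12.47)(278 − 497) = -12044 J.

Q ≈ -12.0 kJ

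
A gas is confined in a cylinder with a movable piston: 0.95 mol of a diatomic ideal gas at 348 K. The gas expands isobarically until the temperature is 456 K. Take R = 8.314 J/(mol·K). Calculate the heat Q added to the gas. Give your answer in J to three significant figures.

Q ≈ 2990 J

Isobaric: W = nRΔT = (0.95)(8.314)(108) = 853 J.
ΔU = nCᵥΔT with Cᵥ = 5R/2: ΔU = (0.95)(20.79)(108) = 2133 J.
Q = ΔU + W = 2133 + 853 = 2986 J.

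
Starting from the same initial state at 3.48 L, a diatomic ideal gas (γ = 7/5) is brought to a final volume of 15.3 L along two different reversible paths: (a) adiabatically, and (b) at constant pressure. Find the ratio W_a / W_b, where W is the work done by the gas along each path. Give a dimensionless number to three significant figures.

Path (a) adiabatic: W = P₁V₁(1 − (V₁/V₂)^(γ−1))/(γ−1) → W_a/(P₁V₁) = 1.117.
Path (b) isobaric: W = P₁(V₂ − V₁) → W_b/(P₁V₁) = 3.397.
W_a / W_b = 1.117 / 3.397 = 0.329.

W_a / W_b ≈ 0.329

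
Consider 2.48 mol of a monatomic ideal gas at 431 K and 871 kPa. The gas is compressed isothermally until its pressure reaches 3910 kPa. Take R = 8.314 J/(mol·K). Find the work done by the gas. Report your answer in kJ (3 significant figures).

W ≈ -13.3 kJ

Isothermal process: W = nRT ln(V₂/V₁) = nRT ln(P₁/P₂).
W = (2.48)(8.314)(431) × ln(871/3910)
  = 8887 × ln(0.2228) = 8887 × -1.502
W_by_gas = -13345 J.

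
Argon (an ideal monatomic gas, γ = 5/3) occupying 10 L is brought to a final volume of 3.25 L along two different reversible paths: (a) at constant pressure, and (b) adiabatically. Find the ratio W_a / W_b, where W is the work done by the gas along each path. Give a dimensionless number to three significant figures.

Path (a) isobaric: W = P₁(V₂ − V₁) → W_a/(P₁V₁) = -0.675.
Path (b) adiabatic: W = P₁V₁(1 − (V₁/V₂)^(γ−1))/(γ−1) → W_b/(P₁V₁) = -1.673.
W_a / W_b = -0.675 / -1.673 = 0.4034.

W_a / W_b ≈ 0.403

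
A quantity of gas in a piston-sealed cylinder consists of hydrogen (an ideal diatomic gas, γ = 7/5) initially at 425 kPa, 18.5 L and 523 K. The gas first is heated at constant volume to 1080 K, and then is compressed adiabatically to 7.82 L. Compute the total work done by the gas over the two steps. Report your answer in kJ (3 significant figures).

W_total ≈ -16.7 kJ

Step 1 (isochoric): W = 0 (constant volume).
After step 1: P = 877.6 kPa (V unchanged).
Step 2 (adiabatic): W = (P₁V₁ − P₂V₂)/(γ−1) = (16236 − 22912)/0.4 = -16690 J.
W_total = 0 − 16690 = -16690 J.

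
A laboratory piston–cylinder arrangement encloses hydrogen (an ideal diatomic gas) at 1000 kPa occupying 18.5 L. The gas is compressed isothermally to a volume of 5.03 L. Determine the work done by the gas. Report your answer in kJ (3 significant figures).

Isothermal: W = nRT ln(V₂/V₁) = P₁V₁ ln(V₂/V₁).
P₁V₁ = (1000 kPa)(18.5 L) = 18500 J.
W = 18500 × ln(5.03/18.5) = 18500 × -1.302
W_by_gas = -24093 J.

W ≈ -24.1 kJ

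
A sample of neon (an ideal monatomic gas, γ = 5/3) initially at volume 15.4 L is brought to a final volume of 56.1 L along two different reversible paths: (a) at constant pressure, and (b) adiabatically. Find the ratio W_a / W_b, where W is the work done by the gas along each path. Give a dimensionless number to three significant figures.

Path (a) isobaric: W = P₁(V₂ − V₁) → W_a/(P₁V₁) = 2.643.
Path (b) adiabatic: W = P₁V₁(1 − (V₁/V₂)^(γ−1))/(γ−1) → W_b/(P₁V₁) = 0.8664.
W_a / W_b = 2.643 / 0.8664 = 3.05.

W_a / W_b ≈ 3.05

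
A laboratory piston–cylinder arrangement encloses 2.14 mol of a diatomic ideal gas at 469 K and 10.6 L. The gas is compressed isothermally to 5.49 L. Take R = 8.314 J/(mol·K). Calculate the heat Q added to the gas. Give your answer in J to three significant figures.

Isothermal ⇒ ΔU = 0, so Q = W = nRT ln(V₂/V₁).
Q = (2.14)(8.314)(469) ln(5.49/10.6) = 8344 × -0.6579 = -5490 J.

Q ≈ -5490 J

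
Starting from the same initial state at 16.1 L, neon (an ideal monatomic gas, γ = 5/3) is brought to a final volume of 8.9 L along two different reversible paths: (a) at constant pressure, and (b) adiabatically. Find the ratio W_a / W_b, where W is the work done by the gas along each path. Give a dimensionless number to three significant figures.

W_a / W_b ≈ 0.615

Path (a) isobaric: W = P₁(V₂ − V₁) → W_a/(P₁V₁) = -0.4472.
Path (b) adiabatic: W = P₁V₁(1 − (V₁/V₂)^(γ−1))/(γ−1) → W_b/(P₁V₁) = -0.727.
W_a / W_b = -0.4472 / -0.727 = 0.6152.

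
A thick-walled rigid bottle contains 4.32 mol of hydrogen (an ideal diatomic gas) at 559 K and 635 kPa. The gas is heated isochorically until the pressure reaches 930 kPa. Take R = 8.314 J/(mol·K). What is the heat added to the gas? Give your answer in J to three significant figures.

Constant volume ⇒ W = 0, so Q = ΔU = nCᵥΔT with Cᵥ = 5R/2 = 20.79 J/(mol·K).
At constant V, T₂/T₁ = P₂/P₁ ⇒ ΔT = T₁(P₂/P₁ − 1) = 559·(930/635 − 1) = 259.7 K.
ΔU = (4.32)(20.79)(259.7) = 23318 J.

Q ≈ 23300 J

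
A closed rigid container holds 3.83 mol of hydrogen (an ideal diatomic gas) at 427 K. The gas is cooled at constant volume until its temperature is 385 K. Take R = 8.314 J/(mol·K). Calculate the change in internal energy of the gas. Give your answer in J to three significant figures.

Constant volume ⇒ W = 0, so Q = ΔU = nCᵥΔT with Cᵥ = 5R/2 = 20.79 J/(mol·K).
ΔU = (3.83)(20.79)(385 − 427) = -3343 J.

ΔU ≈ -3340 J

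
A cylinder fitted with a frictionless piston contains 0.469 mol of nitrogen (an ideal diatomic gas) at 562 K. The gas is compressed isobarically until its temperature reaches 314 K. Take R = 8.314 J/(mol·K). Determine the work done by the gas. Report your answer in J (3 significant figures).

Isobaric: W = P ΔV = nR ΔT.
W = (0.469)(8.314)(314 − 562) = -967 J.

W ≈ -967 J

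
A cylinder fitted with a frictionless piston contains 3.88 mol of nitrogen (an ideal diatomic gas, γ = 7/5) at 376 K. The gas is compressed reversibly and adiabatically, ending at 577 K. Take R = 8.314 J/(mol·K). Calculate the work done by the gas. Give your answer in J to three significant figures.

W ≈ -16200 J

Adiabatic ⇒ Q = 0, so W_by = −ΔU = nCᵥ(T₁ − T₂).
Cᵥ = 5R/2 = 20.79 J/(mol·K).
W = (3.88)(20.79)(376 − 577) = -16210 J.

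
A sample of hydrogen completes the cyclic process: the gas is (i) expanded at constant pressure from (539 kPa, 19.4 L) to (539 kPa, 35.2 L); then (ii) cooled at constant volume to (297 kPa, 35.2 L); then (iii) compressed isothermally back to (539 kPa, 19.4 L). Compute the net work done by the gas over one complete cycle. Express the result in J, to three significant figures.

W_net ≈ 2290 J

Leg (i): W = PΔV = (539)(35.2 − 19.4) = 8516 J.
Leg (ii): W = 0.
Leg (iii): W = PᵢVᵢ ln(V_f/Vᵢ) = (10454) ln(19.4/35.2) = -6228 J.
W_net = 8516 − 6228 = 2288 J.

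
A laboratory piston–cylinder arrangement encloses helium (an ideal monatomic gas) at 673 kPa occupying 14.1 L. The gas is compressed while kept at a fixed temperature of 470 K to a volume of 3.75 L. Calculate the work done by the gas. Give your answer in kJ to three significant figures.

W ≈ -12.6 kJ

Isothermal: W = nRT ln(V₂/V₁) = P₁V₁ ln(V₂/V₁).
P₁V₁ = (673 kPa)(14.1 L) = 9489 J.
W = 9489 × ln(3.75/14.1) = 9489 × -1.324
W_by_gas = -12568 J.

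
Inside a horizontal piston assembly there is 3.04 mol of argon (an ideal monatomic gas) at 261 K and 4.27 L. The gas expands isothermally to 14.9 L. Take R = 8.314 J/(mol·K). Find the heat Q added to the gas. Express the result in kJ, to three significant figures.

Q ≈ 8.24 kJ

Isothermal ⇒ ΔU = 0, so Q = W = nRT ln(V₂/V₁).
Q = (3.04)(8.314)(261) ln(14.9/4.27) = 6597 × 1.25 = 8244 J.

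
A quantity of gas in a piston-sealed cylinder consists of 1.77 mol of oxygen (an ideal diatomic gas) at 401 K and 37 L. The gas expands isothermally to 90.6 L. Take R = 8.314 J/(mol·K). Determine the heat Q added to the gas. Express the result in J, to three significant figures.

Q ≈ 5280 J

Isothermal ⇒ ΔU = 0, so Q = W = nRT ln(V₂/V₁).
Q = (1.77)(8.314)(401) ln(90.6/37) = 5901 × 0.8955 = 5285 J.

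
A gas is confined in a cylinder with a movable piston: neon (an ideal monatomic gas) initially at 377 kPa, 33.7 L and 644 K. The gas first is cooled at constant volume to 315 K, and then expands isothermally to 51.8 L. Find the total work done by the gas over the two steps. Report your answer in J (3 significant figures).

Step 1 (isochoric): W = 0 (constant volume).
After step 1: P = 184.4 kPa (V unchanged).
Step 2 (isothermal): W = P₁V₁ ln(V₂/V₁) = (6214) ln(51.8/33.7) = 2672 J.
W_total = 0 + 2672 = 2672 J.

W_total ≈ 2670 J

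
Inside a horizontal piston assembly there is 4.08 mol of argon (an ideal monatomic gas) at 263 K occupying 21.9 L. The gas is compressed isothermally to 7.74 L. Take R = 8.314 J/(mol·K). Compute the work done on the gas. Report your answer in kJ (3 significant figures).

Isothermal: W = nRT ln(V₂/V₁).
W = (4.08)(8.314)(263) × ln(7.74/21.9)
  = 8921 × -1.04
W_by_gas = -9279 J; work on gas = −W_by = 9279 J.

W ≈ 9.28 kJ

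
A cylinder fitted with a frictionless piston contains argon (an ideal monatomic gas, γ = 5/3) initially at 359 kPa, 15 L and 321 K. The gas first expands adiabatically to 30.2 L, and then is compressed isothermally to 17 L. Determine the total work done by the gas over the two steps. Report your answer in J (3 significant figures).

Step 1 (adiabatic): W = (P₁V₁ − P₂V₂)/(γ−1) = (5385 − 3377)/0.667 = 3011 J.
After step 1: P = 111.8 kPa, V = 30.2 L, T = 201.3 K.
Step 2 (isothermal): W = P₁V₁ ln(V₂/V₁) = (3377) ln(17/30.2) = -1941 J.
W_total = 3011 − 1941 = 1071 J.

W_total ≈ 1070 J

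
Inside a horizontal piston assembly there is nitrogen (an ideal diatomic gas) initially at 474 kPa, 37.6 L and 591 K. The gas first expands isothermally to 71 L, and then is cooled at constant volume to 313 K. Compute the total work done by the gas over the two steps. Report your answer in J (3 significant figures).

Step 1 (isothermal): W = P₁V₁ ln(V₂/V₁) = (17822) ln(71/37.6) = 11329 J.
Step 2 (isochoric): W = 0 (constant volume).
W_total = 11329 + 0 = 11329 J.

W_total ≈ 11300 J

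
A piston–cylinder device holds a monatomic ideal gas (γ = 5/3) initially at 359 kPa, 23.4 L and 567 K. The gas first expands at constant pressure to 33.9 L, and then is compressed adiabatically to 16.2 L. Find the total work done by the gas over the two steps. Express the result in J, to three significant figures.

W_total ≈ -7840 J

Step 1 (isobaric): W = PΔV = (359 kPa)(33.9 − 23.4 L) = 3770 J.
After step 1: P = 359 kPa, V = 33.9 L, T = 821.4 K.
Step 2 (adiabatic): W = (P₁V₁ − P₂V₂)/(γ−1) = (12170 − 19911)/0.667 = -11611 J.
W_total = 3770 − 11611 = -7841 J.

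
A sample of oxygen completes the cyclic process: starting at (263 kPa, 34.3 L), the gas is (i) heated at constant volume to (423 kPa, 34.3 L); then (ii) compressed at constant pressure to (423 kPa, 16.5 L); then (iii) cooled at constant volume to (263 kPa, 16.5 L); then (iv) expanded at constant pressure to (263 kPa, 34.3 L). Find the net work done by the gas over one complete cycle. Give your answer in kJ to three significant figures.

Constant-volume legs do no work.
W(ii) = (423)(16.5 − 34.3) = -7529 J; W(iv) = (263)(34.3 − 16.5) = 4681 J.
W_net = -7529 + 4681 = -2848 J (the counter-clockwise enclosed area).

W_net ≈ -2.85 kJ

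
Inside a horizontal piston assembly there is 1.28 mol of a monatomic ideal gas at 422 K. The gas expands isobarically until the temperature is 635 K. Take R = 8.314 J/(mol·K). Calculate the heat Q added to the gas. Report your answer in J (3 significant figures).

Q ≈ 5670 J

Isobaric: W = nRΔT = (1.28)(8.314)(213) = 2267 J.
ΔU = nCᵥΔT with Cᵥ = 3R/2: ΔU = (1.28)(12.47)(213) = 3400 J.
Q = ΔU + W = 3400 + 2267 = 5667 J.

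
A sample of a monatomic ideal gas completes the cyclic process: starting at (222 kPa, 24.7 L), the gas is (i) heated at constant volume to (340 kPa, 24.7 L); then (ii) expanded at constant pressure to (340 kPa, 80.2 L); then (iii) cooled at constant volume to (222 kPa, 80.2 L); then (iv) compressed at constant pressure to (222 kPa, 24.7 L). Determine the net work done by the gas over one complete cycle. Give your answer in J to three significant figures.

Constant-volume legs do no work.
W(ii) = (340)(80.2 − 24.7) = 18870 J; W(iv) = (222)(24.7 − 80.2) = -12321 J.
W_net = 18870 − 12321 = 6549 J (the clockwise enclosed area).

W_net ≈ 6550 J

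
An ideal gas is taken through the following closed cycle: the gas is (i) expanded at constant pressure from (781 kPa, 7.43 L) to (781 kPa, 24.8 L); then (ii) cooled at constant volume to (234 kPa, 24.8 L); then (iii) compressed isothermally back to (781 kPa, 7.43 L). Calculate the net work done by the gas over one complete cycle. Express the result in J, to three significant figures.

W_net ≈ 6570 J

Leg (i): W = PΔV = (781)(24.8 − 7.43) = 13566 J.
Leg (ii): W = 0.
Leg (iii): W = PᵢVᵢ ln(V_f/Vᵢ) = (5803) ln(7.43/24.8) = -6995 J.
W_net = 13566 − 6995 = 6571 J.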